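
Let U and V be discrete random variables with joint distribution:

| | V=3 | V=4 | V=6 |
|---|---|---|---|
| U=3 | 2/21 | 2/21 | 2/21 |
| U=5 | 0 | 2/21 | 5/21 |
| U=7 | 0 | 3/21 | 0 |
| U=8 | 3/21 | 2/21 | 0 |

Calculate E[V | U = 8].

P(U = 8) = 5/21.
Σ V·P over the event = 3·(3/21) + 4·(2/21) = 17/21.
E[V | U = 8] = (17/21) / (5/21) = 17/5.

17/5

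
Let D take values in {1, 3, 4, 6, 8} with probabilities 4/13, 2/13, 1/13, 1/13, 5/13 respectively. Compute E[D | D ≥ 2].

P(D ≥ 2) = 9/13.
Σ over the event: 3·2/13 + 4·1/13 + 6·1/13 + 8·5/13 = 56/13.
E[D | D ≥ 2] = (56/13) / (9/13) = 56/9.

56/9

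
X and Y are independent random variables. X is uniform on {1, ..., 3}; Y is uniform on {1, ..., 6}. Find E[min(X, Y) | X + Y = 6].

2

Outcomes with X + Y = 6: (1,5), (2,4), (3,3), each with probability 1/18.
E[min(X, Y) | X + Y = 6] = (1 + 2 + 3) / 3 = 2.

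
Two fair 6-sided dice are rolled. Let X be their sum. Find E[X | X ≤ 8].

76/13

P(X ≤ 8) = 13/18.
Σ over the event: 2·1/36 + 3·1/18 + 4·1/12 + 5·1/9 + 6·5/36 + 7·1/6 + 8·5/36 = 38/9.
E[X | X ≤ 8] = (38/9) / (13/18) = 76/13.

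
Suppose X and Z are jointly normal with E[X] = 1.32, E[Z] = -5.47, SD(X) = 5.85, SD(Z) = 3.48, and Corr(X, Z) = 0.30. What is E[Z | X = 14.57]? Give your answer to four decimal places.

The regression of Z on X has slope ρ·σ_Z/σ_X and passes through (μ_X, μ_Z).
E[Z | X=14.57] = -5.47 + (0.30)·(3.48/5.85)·(14.57 − (1.32)) = -5.47 + (0.17846)·(13.25) = -3.1054.

-3.1054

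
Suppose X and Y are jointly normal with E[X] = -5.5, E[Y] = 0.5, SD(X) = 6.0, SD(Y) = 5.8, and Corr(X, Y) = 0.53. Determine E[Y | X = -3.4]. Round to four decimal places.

E[Y | X=x] = μ_Y + ρ(σ_Y/σ_X)(x − μ_X) for jointly normal variables.
E[Y | X=-3.4] = 0.5 + (0.53)·(5.8/6.0)·(-3.4 − (-5.5)) = 0.5 + (0.51233)·(2.1) = 1.5759.

1.5759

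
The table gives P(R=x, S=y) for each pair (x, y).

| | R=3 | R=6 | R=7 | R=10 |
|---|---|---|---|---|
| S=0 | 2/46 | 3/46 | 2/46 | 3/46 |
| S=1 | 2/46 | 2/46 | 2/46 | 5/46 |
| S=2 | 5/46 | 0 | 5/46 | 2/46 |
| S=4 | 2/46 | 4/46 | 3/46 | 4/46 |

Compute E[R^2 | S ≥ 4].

P(S ≥ 4) = 13/46.
Σ R^2·P over the event = 9·(2/46) + 36·(4/46) + 49·(3/46) + 100·(4/46) = 709/46.
E[R^2 | S ≥ 4] = (709/46) / (13/46) = 709/13.

709/13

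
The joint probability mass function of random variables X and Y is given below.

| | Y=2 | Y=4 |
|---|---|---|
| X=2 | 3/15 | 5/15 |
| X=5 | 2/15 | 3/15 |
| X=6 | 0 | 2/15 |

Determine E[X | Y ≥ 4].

37/10

P(Y ≥ 4) = 2/3.
Σ X·P over the event = 2·(5/15) + 5·(3/15) + 6·(2/15) = 37/15.
E[X | Y ≥ 4] = (37/15) / (2/3) = 37/10.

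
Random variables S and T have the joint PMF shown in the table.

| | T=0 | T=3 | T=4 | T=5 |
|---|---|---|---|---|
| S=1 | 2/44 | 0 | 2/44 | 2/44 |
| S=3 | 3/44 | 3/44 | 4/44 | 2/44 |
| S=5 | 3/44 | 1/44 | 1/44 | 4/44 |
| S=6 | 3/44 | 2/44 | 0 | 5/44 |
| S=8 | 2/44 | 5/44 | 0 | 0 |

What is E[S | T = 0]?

P(T = 0) = 13/44.
Σ S·P over the event = 1·(2/44) + 3·(3/44) + 5·(3/44) + 6·(3/44) + 8·(2/44) = 15/11.
E[S | T = 0] = (15/11) / (13/44) = 60/13.

60/13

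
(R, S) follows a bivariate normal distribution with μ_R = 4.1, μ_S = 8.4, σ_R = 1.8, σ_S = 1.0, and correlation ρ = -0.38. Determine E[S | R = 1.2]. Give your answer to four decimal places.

9.0122

E[S | R=x] = μ_S + ρ(σ_S/σ_R)(x − μ_R) for jointly normal variables.
E[S | R=1.2] = 8.4 + (-0.38)·(1.0/1.8)·(1.2 − (4.1)) = 8.4 + (-0.21111)·(-2.9) = 9.0122.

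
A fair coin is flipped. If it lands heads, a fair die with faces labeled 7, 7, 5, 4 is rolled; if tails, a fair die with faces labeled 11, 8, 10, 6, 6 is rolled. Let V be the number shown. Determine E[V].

279/40

E[V | heads] = (7+7+5+4)/4 = 23/4.
E[V | tails] = (11+8+10+6+6)/5 = 41/5.
E[V] = (1/2)·(23/4) + (1/2)·(41/5) = 279/40.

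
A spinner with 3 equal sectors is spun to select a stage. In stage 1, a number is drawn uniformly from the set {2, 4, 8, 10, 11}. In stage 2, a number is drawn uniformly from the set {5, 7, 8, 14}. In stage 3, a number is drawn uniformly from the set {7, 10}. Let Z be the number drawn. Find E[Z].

E[Z | stage 1] = (2+4+8+10+11)/5 = 7.
E[Z | stage 2] = (5+7+8+14)/4 = 17/2.
E[Z | stage 3] = (7+10)/2 = 17/2.
By the law of total expectation,
E[Z] = (1/3)·(7) + (1/3)·(17/2) + (1/3)·(17/2) = 8.

8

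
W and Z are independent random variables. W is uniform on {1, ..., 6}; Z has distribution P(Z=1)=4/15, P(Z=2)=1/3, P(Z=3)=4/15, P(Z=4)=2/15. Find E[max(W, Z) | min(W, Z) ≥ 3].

P(min(W, Z) ≥ 3) = 4/15.
Summing max(W,Z)·P(x,y) over outcomes with min(W, Z) ≥ 3 gives 11/9.
E[max(W, Z) | min(W, Z) ≥ 3] = (11/9) / (4/15) = 55/12.

55/12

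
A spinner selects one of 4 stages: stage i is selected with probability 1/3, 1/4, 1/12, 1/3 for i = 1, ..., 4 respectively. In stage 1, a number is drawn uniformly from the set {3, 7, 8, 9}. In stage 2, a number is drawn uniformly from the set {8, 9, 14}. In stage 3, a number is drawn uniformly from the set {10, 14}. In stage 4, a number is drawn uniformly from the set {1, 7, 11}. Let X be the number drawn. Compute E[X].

143/18

E[X | stage 1] = (3+7+8+9)/4 = 27/4.
E[X | stage 2] = (8+9+14)/3 = 31/3.
E[X | stage 3] = (10+14)/2 = 12.
E[X | stage 4] = (1+7+11)/3 = 19/3.
E[X] = (1/3)·(27/4) + (1/4)·(31/3) + (1/12)·(12) + (1/3)·(19/3) = 143/18.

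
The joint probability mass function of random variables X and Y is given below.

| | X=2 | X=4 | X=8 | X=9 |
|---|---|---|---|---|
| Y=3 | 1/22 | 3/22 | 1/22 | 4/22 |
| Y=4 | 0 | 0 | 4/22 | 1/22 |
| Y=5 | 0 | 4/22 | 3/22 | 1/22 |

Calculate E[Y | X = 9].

P(X = 9) = 3/11.
Summing Y·P(X=x,Y=y) over the conditioning event gives 21/22.
E[Y | X = 9] = (21/22) / (3/11) = 7/2.

7/2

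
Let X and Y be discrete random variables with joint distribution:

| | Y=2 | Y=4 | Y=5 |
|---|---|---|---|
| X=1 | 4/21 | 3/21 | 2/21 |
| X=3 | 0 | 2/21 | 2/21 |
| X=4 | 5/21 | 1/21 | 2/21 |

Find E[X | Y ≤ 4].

37/15

P(Y ≤ 4) = 5/7.
Summing X·P(X=x,Y=y) over the conditioning event gives 37/21.
E[X | Y ≤ 4] = (37/21) / (5/7) = 37/15.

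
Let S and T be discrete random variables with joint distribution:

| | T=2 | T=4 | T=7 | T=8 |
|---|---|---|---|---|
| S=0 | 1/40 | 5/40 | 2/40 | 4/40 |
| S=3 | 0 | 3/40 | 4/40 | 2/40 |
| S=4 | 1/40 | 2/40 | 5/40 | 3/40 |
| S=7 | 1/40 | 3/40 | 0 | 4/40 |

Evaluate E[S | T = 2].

P(T = 2) = 3/40.
Summing S·P(S=x,T=y) over the conditioning event gives 11/40.
E[S | T = 2] = (11/40) / (3/40) = 11/3.

11/3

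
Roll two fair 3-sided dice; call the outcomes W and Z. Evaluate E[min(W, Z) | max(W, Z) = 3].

9/5

Outcomes with max(W, Z) = 3: (1,3), (2,3), (3,1), (3,2), (3,3), each with probability 1/9.
E[min(W, Z) | max(W, Z) = 3] = (1 + 2 + 1 + 2 + 3) / 5 = 9/5.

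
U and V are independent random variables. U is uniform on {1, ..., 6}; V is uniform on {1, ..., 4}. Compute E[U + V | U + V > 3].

P(U + V > 3) = 7/8.
Summing (U+V)·P(x,y) over outcomes with U + V > 3 gives 17/3.
E[U + V | U + V > 3] = (17/3) / (7/8) = 136/21.

136/21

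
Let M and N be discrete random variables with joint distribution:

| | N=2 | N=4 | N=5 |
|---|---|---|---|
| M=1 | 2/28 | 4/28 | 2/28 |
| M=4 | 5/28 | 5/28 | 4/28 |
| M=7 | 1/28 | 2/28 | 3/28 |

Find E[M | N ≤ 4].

67/19

P(N ≤ 4) = 19/28.
Σ M·P over the event = 1·(2/28) + 1·(4/28) + 4·(5/28) + 4·(5/28) + 7·(1/28) + 7·(2/28) = 67/28.
E[M | N ≤ 4] = (67/28) / (19/28) = 67/19.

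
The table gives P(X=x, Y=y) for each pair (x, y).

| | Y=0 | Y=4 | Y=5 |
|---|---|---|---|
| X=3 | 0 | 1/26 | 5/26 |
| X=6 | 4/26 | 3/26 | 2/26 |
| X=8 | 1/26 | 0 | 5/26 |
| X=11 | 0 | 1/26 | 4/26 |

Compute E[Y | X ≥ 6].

71/20

P(X ≥ 6) = 10/13.
Σ Y·P over the event = 0·(4/26) + 4·(3/26) + 5·(2/26) + 0·(1/26) + 5·(5/26) + 4·(1/26) + 5·(4/26) = 71/26.
E[Y | X ≥ 6] = (71/26) / (10/13) = 71/20.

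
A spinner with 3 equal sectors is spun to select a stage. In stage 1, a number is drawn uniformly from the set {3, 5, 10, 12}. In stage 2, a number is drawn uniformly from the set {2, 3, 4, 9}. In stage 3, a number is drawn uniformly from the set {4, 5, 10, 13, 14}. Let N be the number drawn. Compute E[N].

106/15

E[N | stage 1] = (3+5+10+12)/4 = 15/2.
E[N | stage 2] = (2+3+4+9)/4 = 9/2.
E[N | stage 3] = (4+5+10+13+14)/5 = 46/5.
By the law of total expectation,
E[N] = (1/3)·(15/2) + (1/3)·(9/2) + (1/3)·(46/5) = 106/15.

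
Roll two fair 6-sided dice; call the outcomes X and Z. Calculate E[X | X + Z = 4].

Outcomes with X + Z = 4: (1,3), (2,2), (3,1), each with probability 1/36.
E[X | X + Z = 4] = (1 + 2 + 3) / 3 = 2.

2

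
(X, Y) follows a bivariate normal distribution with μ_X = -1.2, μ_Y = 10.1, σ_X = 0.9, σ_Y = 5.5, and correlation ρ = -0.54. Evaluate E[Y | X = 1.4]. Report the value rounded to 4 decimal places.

For a bivariate normal, E[Y | X=x] = μ_Y + ρ·(σ_Y/σ_X)·(x − μ_X).
E[Y | X=1.4] = 10.1 + (-0.54)·(5.5/0.9)·(1.4 − (-1.2)) = 10.1 + (-3.3)·(2.6) = 1.5200.

1.5200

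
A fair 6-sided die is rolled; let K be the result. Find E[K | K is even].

4

Given K is even, K is equally likely to be any of {2, 4, 6}.
E[K | K is even] = (2 + 4 + 6) / 3 = 4.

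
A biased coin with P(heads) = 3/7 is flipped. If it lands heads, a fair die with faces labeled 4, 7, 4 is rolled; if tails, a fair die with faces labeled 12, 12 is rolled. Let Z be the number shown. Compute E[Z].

9

E[Z | heads] = (4+7+4)/3 = 5.
E[Z | tails] = (12+12)/2 = 12.
E[Z] = (3/7)·(5) + (4/7)·(12) = 9.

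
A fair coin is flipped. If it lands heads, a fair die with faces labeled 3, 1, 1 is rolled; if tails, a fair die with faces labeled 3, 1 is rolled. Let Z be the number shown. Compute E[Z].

E[Z | heads] = (3+1+1)/3 = 5/3.
E[Z | tails] = (3+1)/2 = 2.
E[Z] = (1/2)·(5/3) + (1/2)·(2) = 11/6.

11/6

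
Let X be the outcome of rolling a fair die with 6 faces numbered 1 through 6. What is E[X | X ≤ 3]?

Given X ≤ 3, X is equally likely to be any of {1, 2, 3}.
E[X | X ≤ 3] = (1 + 2 + 3) / 3 = 2.

2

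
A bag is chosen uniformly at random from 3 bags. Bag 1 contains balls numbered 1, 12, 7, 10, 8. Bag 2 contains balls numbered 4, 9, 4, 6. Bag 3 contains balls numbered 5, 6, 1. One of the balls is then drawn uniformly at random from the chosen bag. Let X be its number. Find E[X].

E[X | bag 1] = (1+12+7+10+8)/5 = 38/5.
E[X | bag 2] = (4+9+4+6)/4 = 23/4.
E[X | bag 3] = (5+6+1)/3 = 4.
E[X] = (1/3)·(38/5) + (1/3)·(23/4) + (1/3)·(4) = 347/60.

347/60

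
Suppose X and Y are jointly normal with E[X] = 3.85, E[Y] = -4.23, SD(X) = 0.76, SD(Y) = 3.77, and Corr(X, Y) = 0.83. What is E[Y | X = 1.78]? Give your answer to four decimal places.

E[Y | X=x] = μ_Y + ρ(σ_Y/σ_X)(x − μ_X) for jointly normal variables.
E[Y | X=1.78] = -4.23 + (0.83)·(3.77/0.76)·(1.78 − (3.85)) = -4.23 + (4.11724)·(-2.07) = -12.7527.

-12.7527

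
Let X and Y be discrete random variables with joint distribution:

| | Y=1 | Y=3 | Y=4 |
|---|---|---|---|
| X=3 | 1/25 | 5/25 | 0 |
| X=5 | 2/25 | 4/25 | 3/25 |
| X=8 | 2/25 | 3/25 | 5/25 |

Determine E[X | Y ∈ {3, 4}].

57/10

P(Y ∈ {3, 4}) = 4/5.
Σ X·P over the event = 3·(5/25) + 5·(4/25) + 5·(3/25) + 8·(3/25) + 8·(5/25) = 114/25.
E[X | Y ∈ {3, 4}] = (114/25) / (4/5) = 57/10.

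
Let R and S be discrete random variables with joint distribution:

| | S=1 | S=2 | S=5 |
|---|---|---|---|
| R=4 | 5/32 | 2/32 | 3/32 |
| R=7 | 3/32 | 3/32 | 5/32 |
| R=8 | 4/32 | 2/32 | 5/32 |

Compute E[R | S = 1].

P(S = 1) = 3/8.
Σ R·P over the event = 4·(5/32) + 7·(3/32) + 8·(4/32) = 73/32.
E[R | S = 1] = (73/32) / (3/8) = 73/12.

73/12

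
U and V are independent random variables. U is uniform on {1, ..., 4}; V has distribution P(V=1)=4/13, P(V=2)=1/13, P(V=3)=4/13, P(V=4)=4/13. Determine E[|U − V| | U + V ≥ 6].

6/7

P(U + V ≥ 6) = 21/52.
Summing |U−V|·P(x,y) over outcomes with U + V ≥ 6 gives 9/26.
E[|U − V| | U + V ≥ 6] = (9/26) / (21/52) = 6/7.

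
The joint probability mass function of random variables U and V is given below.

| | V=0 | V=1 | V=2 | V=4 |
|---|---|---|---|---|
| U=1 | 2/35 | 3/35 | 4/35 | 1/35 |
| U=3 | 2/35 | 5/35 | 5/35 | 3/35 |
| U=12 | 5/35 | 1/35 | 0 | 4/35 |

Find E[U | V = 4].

P(V = 4) = 8/35.
Σ U·P over the event = 1·(1/35) + 3·(3/35) + 12·(4/35) = 58/35.
E[U | V = 4] = (58/35) / (8/35) = 29/4.

29/4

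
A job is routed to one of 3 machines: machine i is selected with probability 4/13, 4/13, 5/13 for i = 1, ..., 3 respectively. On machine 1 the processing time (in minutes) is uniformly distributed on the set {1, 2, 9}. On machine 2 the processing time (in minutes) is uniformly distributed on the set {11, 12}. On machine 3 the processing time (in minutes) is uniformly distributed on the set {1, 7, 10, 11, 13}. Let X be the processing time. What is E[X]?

E[X | machine 1] = (1+2+9)/3 = 4.
E[X | machine 2] = (11+12)/2 = 23/2.
E[X | machine 3] = (1+7+10+11+13)/5 = 42/5.
E[X] = (4/13)·(4) + (4/13)·(23/2) + (5/13)·(42/5) = 8.

8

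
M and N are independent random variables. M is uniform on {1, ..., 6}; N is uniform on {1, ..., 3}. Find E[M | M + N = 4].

P(M + N = 4) = 1/6.
Summing M·P(x,y) over outcomes with M + N = 4 gives 1/3.
E[M | M + N = 4] = (1/3) / (1/6) = 2.

2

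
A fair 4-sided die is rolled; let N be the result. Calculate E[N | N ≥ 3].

Given N ≥ 3, N is equally likely to be any of {3, 4}.
E[N | N ≥ 3] = (3 + 4) / 2 = 7/2.

7/2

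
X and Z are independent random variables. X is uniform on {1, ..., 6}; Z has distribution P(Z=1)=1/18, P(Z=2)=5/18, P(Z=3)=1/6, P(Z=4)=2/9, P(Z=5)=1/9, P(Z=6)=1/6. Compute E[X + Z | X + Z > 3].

P(X + Z > 3) = 101/108.
Summing (X+Z)·P(x,y) over outcomes with X + Z > 3 gives 371/54.
E[X + Z | X + Z > 3] = (371/54) / (101/108) = 742/101.

742/101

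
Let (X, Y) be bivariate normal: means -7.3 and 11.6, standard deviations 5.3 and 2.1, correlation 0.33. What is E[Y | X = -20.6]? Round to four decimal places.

For a bivariate normal, E[Y | X=x] = μ_Y + ρ·(σ_Y/σ_X)·(x − μ_X).
E[Y | X=-20.6] = 11.6 + (0.33)·(2.1/5.3)·(-20.6 − (-7.3)) = 11.6 + (0.13075)·(-13.3) = 9.8610.

9.8610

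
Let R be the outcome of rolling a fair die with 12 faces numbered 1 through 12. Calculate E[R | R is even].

7

Given R is even, R is equally likely to be any of {2, 4, 6, 8, 10, 12}.
E[R | R is even] = (2 + 4 + 6 + 8 + 10 + 12) / 6 = 7.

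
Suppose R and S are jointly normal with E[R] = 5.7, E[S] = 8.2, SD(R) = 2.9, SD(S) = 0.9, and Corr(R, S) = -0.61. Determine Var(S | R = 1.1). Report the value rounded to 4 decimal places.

For a bivariate normal, Var(S | R=x) = σ_S²(1 − ρ²).
Var(S | R=1.1) = (0.9)²·(1 − (-0.61)²) = 0.81·0.6279 = 0.5086.

0.5086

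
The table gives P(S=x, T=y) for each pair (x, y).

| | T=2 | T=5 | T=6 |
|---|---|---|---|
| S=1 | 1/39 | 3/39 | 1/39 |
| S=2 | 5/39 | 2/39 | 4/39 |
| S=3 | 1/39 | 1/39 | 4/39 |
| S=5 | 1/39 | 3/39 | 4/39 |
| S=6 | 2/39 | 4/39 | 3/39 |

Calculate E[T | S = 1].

23/5

P(S = 1) = 5/39.
Σ T·P over the event = 2·(1/39) + 5·(3/39) + 6·(1/39) = 23/39.
E[T | S = 1] = (23/39) / (5/39) = 23/5.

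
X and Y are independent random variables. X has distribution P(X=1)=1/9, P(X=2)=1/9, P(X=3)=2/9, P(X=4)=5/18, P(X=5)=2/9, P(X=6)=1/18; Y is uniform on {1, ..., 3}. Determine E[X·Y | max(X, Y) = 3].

P(max(X, Y) = 3) = 8/27.
Summing XY·P(x,y) over outcomes with max(X, Y) = 3 gives 5/3.
E[X·Y | max(X, Y) = 3] = (5/3) / (8/27) = 45/8.

45/8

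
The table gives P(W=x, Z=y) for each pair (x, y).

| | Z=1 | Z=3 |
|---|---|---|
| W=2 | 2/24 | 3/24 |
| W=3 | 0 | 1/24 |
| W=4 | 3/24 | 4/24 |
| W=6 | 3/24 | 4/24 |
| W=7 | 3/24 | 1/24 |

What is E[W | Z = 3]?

56/13

P(Z = 3) = 13/24.
Σ W·P over the event = 2·(3/24) + 3·(1/24) + 4·(4/24) + 6·(4/24) + 7·(1/24) = 7/3.
E[W | Z = 3] = (7/3) / (13/24) = 56/13.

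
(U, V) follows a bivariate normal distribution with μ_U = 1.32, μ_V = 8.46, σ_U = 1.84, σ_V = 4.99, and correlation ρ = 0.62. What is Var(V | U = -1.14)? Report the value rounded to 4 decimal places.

15.3285

For a bivariate normal, Var(V | U=x) = σ_V²(1 − ρ²).
Var(V | U=-1.14) = (4.99)²·(1 − (0.62)²) = 24.9001·0.6156 = 15.3285.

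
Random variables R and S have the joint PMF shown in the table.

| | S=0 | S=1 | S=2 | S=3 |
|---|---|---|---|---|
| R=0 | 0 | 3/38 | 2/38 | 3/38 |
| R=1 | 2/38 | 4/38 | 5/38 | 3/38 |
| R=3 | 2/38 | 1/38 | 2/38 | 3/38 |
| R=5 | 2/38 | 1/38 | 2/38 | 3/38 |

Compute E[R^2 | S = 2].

P(S = 2) = 11/38.
Σ R^2·P over the event = 0·(2/38) + 1·(5/38) + 9·(2/38) + 25·(2/38) = 73/38.
E[R^2 | S = 2] = (73/38) / (11/38) = 73/11.

73/11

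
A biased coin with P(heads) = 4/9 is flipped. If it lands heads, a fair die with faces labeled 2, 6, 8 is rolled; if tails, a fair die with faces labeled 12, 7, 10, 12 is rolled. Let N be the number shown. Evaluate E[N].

E[N | heads] = (2+6+8)/3 = 16/3.
E[N | tails] = (12+7+10+12)/4 = 41/4.
By the law of total expectation,
E[N] = (4/9)·(16/3) + (5/9)·(41/4) = 871/108.

871/108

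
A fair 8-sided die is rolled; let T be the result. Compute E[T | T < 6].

Given T < 6, T is equally likely to be any of {1, 2, 3, 4, 5}.
E[T | T < 6] = (1 + 2 + 3 + 4 + 5) / 5 = 3.

3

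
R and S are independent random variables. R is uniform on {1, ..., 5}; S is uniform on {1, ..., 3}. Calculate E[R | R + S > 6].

14/3

P(R + S > 6) = 1/5.
Summing R·P(x,y) over outcomes with R + S > 6 gives 14/15.
E[R | R + S > 6] = (14/15) / (1/5) = 14/3.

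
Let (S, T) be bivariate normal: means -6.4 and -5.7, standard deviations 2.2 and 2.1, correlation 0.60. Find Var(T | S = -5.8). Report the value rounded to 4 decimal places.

The conditional variance in a bivariate normal is σ_T²(1 − ρ²), independent of x.
Var(T | S=-5.8) = (2.1)²·(1 − (0.60)²) = 4.41·0.64 = 2.8224.

2.8224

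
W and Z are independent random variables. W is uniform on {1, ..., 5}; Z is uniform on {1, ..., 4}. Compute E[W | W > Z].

4

P(W > Z) = 1/2.
Summing W·P(x,y) over outcomes with W > Z gives 2.
E[W | W > Z] = (2) / (1/2) = 4.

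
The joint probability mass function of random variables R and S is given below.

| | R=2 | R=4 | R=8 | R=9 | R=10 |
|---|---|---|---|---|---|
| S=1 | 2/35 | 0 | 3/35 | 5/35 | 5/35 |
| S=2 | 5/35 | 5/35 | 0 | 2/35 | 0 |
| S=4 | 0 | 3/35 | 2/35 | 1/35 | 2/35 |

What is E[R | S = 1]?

P(S = 1) = 3/7.
Σ R·P over the event = 2·(2/35) + 8·(3/35) + 9·(5/35) + 10·(5/35) = 123/35.
E[R | S = 1] = (123/35) / (3/7) = 41/5.

41/5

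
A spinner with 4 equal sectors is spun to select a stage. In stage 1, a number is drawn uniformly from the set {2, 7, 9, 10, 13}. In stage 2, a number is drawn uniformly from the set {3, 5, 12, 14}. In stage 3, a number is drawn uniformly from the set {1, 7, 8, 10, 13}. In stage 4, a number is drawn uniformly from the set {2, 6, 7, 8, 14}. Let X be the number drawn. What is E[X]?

E[X | stage 1] = (2+7+9+10+13)/5 = 41/5.
E[X | stage 2] = (3+5+12+14)/4 = 17/2.
E[X | stage 3] = (1+7+8+10+13)/5 = 39/5.
E[X | stage 4] = (2+6+7+8+14)/5 = 37/5.
E[X] = (1/4)·(41/5) + (1/4)·(17/2) + (1/4)·(39/5) + (1/4)·(37/5) = 319/40.

319/40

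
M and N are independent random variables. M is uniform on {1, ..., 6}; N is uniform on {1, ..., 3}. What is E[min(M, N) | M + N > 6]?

7/3

Outcomes with M + N > 6: (4,3), (5,2), (5,3), (6,1), (6,2), (6,3), each with probability 1/18.
E[min(M, N) | M + N > 6] = (3 + 2 + 3 + 1 + 2 + 3) / 6 = 7/3.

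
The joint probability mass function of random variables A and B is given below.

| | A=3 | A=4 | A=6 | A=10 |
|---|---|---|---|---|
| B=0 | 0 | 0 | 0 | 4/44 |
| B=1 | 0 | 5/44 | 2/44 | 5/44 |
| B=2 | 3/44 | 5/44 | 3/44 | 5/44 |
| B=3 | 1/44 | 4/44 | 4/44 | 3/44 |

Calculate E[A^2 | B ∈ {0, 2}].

P(B ∈ {0, 2}) = 5/11.
Σ A^2·P over the event = 9·(3/44) + 16·(5/44) + 36·(3/44) + 100·(4/44) + 100·(5/44) = 1115/44.
E[A^2 | B ∈ {0, 2}] = (1115/44) / (5/11) = 223/4.

223/4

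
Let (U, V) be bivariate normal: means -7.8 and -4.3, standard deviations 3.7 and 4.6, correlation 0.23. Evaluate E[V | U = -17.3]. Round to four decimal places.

E[V | U=x] = μ_V + ρ(σ_V/σ_U)(x − μ_U) for jointly normal variables.
E[V | U=-17.3] = -4.3 + (0.23)·(4.6/3.7)·(-17.3 − (-7.8)) = -4.3 + (0.28595)·(-9.5) = -7.0165.

-7.0165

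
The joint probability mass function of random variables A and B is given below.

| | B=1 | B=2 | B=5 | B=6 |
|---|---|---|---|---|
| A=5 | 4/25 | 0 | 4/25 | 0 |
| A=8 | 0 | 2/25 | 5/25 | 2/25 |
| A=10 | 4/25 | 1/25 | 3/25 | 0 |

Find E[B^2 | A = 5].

13

P(A = 5) = 8/25.
Σ B^2·P over the event = 1·(4/25) + 25·(4/25) = 104/25.
E[B^2 | A = 5] = (104/25) / (8/25) = 13.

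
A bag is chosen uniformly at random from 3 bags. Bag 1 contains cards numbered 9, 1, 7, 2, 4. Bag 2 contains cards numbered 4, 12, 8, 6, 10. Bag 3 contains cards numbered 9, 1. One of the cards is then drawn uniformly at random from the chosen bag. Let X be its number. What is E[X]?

88/15

E[X | bag 1] = (9+1+7+2+4)/5 = 23/5.
E[X | bag 2] = (4+12+8+6+10)/5 = 8.
E[X | bag 3] = (9+1)/2 = 5.
E[X] = (1/3)·(23/5) + (1/3)·(8) + (1/3)·(5) = 88/15.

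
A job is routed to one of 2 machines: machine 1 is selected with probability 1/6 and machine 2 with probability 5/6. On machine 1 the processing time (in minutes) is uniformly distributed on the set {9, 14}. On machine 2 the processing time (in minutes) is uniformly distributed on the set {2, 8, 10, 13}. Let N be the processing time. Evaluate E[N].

211/24

E[N | machine 1] = (9+14)/2 = 23/2.
E[N | machine 2] = (2+8+10+13)/4 = 33/4.
By the law of total expectation,
E[N] = (1/6)·(23/2) + (5/6)·(33/4) = 211/24.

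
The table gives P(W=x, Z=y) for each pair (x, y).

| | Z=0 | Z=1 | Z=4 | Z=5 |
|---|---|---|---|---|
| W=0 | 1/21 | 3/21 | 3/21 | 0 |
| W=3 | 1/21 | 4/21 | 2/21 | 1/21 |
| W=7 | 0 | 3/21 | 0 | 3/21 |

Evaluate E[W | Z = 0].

P(Z = 0) = 2/21.
Summing W·P(W=x,Z=y) over the conditioning event gives 1/7.
E[W | Z = 0] = (1/7) / (2/21) = 3/2.

3/2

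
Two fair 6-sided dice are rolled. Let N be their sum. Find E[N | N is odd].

P(N is odd) = 1/2.
Σ over the event: 3·1/18 + 5·1/9 + 7·1/6 + 9·1/9 + 11·1/18 = 7/2.
E[N | N is odd] = (7/2) / (1/2) = 7.

7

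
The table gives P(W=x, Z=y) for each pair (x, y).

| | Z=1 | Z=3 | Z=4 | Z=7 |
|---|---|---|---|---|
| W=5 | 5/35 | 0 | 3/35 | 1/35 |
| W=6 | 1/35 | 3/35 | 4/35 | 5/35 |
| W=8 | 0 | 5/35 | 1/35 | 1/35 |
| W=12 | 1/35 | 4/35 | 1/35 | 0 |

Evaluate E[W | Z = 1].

43/7

P(Z = 1) = 1/5.
Summing W·P(W=x,Z=y) over the conditioning event gives 43/35.
E[W | Z = 1] = (43/35) / (1/5) = 43/7.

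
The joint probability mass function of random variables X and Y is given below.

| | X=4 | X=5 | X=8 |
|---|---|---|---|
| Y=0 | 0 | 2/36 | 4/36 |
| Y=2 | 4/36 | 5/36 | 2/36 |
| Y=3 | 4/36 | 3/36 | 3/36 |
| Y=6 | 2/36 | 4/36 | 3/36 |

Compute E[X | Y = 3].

P(Y = 3) = 5/18.
Σ X·P over the event = 4·(4/36) + 5·(3/36) + 8·(3/36) = 55/36.
E[X | Y = 3] = (55/36) / (5/18) = 11/2.

11/2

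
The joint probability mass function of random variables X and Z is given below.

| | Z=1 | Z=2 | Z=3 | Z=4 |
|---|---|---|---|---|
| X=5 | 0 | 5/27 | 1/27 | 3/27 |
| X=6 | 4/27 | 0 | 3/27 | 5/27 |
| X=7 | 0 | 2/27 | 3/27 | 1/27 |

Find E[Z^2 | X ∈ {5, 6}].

188/21

P(X ∈ {5, 6}) = 7/9.
Σ Z^2·P over the event = 4·(5/27) + 9·(1/27) + 16·(3/27) + 1·(4/27) + 9·(3/27) + 16·(5/27) = 188/27.
E[Z^2 | X ∈ {5, 6}] = (188/27) / (7/9) = 188/21.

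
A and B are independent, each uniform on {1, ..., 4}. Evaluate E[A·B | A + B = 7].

12

Outcomes with A + B = 7: (3,4), (4,3), each with probability 1/16.
E[A·B | A + B = 7] = (12 + 12) / 2 = 12.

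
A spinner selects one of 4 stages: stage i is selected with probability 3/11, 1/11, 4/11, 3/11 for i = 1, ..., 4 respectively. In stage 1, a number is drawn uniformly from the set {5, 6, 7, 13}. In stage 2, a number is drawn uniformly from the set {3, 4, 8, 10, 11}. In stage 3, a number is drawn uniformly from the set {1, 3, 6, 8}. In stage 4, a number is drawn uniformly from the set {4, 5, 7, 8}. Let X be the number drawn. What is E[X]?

1329/220

E[X | stage 1] = (5+6+7+13)/4 = 31/4.
E[X | stage 2] = (3+4+8+10+11)/5 = 36/5.
E[X | stage 3] = (1+3+6+8)/4 = 9/2.
E[X | stage 4] = (4+5+7+8)/4 = 6.
E[X] = (3/11)·(31/4) + (1/11)·(36/5) + (4/11)·(9/2) + (3/11)·(6) = 1329/220.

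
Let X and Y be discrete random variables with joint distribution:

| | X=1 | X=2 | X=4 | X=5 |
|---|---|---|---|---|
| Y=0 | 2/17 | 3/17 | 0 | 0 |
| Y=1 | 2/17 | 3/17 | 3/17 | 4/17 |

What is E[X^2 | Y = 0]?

P(Y = 0) = 5/17.
Σ X^2·P over the event = 1·(2/17) + 4·(3/17) = 14/17.
E[X^2 | Y = 0] = (14/17) / (5/17) = 14/5.

14/5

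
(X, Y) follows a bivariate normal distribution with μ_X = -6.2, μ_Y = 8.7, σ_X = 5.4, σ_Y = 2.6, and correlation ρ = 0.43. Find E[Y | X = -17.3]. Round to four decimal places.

6.4019

E[Y | X=x] = μ_Y + ρ(σ_Y/σ_X)(x − μ_X) for jointly normal variables.
E[Y | X=-17.3] = 8.7 + (0.43)·(2.6/5.4)·(-17.3 − (-6.2)) = 8.7 + (0.20704)·(-11.1) = 6.4019.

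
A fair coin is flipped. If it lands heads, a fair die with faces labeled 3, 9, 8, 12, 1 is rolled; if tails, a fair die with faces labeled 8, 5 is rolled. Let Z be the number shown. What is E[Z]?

E[Z | heads] = (3+9+8+12+1)/5 = 33/5.
E[Z | tails] = (8+5)/2 = 13/2.
E[Z] = (1/2)·(33/5) + (1/2)·(13/2) = 131/20.

131/20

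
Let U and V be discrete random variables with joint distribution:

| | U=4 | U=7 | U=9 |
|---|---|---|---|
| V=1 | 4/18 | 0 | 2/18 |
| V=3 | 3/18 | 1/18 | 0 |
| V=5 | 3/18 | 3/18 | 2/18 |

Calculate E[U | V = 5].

P(V = 5) = 4/9.
Σ U·P over the event = 4·(3/18) + 7·(3/18) + 9·(2/18) = 17/6.
E[U | V = 5] = (17/6) / (4/9) = 51/8.

51/8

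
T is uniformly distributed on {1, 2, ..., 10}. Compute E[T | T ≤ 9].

5

Given T ≤ 9, T is equally likely to be any of {1, 2, 3, 4, 5, 6, 7, 8, 9}.
E[T | T ≤ 9] = (1 + 2 + 3 + 4 + 5 + 6 + 7 + 8 + 9) / 9 = 5.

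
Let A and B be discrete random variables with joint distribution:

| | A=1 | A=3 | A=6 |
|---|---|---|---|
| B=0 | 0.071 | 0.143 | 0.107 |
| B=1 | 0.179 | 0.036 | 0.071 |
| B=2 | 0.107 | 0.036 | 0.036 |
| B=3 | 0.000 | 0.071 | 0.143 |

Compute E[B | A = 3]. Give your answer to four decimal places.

1.1224

P(A = 3) = 0.286.
Σ B·P over the event = 0·(0.143) + 1·(0.036) + 2·(0.036) + 3·(0.071) = 0.321.
E[B | A = 3] = (0.321) / (0.286) = 1.1224.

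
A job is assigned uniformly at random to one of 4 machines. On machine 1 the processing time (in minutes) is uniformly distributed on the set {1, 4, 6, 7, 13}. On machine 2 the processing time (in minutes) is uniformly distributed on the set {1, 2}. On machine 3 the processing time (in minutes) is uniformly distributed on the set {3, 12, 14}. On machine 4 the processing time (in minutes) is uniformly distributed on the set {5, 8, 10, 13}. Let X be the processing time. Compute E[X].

791/120

E[X | machine 1] = (1+4+6+7+13)/5 = 31/5.
E[X | machine 2] = (1+2)/2 = 3/2.
E[X | machine 3] = (3+12+14)/3 = 29/3.
E[X | machine 4] = (5+8+10+13)/4 = 9.
E[X] = (1/4)·(31/5) + (1/4)·(3/2) + (1/4)·(29/3) + (1/4)·(9) = 791/120.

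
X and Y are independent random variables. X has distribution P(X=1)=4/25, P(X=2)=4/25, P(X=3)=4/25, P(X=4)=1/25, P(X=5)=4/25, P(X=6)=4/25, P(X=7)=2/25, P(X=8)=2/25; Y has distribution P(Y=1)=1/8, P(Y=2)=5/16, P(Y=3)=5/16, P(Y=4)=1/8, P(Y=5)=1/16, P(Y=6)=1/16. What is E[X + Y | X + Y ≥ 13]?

P(X + Y ≥ 13) = 3/200.
Summing (X+Y)·P(x,y) over outcomes with X + Y ≥ 13 gives 1/5.
E[X + Y | X + Y ≥ 13] = (1/5) / (3/200) = 40/3.

40/3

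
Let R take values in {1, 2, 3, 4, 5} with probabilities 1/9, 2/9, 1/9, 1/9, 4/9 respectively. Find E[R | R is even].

P(R is even) = 1/3.
Σ over the event: 2·2/9 + 4·1/9 = 8/9.
E[R | R is even] = (8/9) / (1/3) = 8/3.

8/3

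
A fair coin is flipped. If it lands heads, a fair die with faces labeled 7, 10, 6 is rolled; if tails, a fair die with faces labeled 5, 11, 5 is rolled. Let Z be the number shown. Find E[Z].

E[Z | heads] = (7+10+6)/3 = 23/3.
E[Z | tails] = (5+11+5)/3 = 7.
By the law of total expectation,
E[Z] = (1/2)·(23/3) + (1/2)·(7) = 22/3.

22/3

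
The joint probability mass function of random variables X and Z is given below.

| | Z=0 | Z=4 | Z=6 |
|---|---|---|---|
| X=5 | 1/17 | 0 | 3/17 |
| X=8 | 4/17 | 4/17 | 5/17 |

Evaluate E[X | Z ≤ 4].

23/3

P(Z ≤ 4) = 9/17.
Summing X·P(X=x,Z=y) over the conditioning event gives 69/17.
E[X | Z ≤ 4] = (69/17) / (9/17) = 23/3.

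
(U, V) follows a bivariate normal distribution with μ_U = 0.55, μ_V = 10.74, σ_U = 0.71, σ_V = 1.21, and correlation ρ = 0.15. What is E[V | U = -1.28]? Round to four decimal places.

The regression of V on U has slope ρ·σ_V/σ_U and passes through (μ_U, μ_V).
E[V | U=-1.28] = 10.74 + (0.15)·(1.21/0.71)·(-1.28 − (0.55)) = 10.74 + (0.25563)·(-1.83) = 10.2722.

10.2722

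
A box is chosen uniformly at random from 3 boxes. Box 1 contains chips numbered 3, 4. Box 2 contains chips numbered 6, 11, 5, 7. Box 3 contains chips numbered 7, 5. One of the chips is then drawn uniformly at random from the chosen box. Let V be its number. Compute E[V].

E[V | box 1] = (3+4)/2 = 7/2.
E[V | box 2] = (6+11+5+7)/4 = 29/4.
E[V | box 3] = (7+5)/2 = 6.
By the law of total expectation,
E[V] = (1/3)·(7/2) + (1/3)·(29/4) + (1/3)·(6) = 67/12.

67/12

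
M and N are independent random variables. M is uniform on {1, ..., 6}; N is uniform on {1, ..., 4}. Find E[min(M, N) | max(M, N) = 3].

9/5

P(max(M, N) = 3) = 5/24.
Summing min(M,N)·P(x,y) over outcomes with max(M, N) = 3 gives 3/8.
E[min(M, N) | max(M, N) = 3] = (3/8) / (5/24) = 9/5.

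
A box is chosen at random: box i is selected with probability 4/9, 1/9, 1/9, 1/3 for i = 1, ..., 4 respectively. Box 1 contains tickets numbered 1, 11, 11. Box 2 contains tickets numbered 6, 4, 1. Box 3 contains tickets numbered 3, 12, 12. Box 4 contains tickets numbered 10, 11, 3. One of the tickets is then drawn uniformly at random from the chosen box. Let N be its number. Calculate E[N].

202/27

E[N | box 1] = (1+11+11)/3 = 23/3.
E[N | box 2] = (6+4+1)/3 = 11/3.
E[N | box 3] = (3+12+12)/3 = 9.
E[N | box 4] = (10+11+3)/3 = 8.
By the law of total expectation,
E[N] = (4/9)·(23/3) + (1/9)·(11/3) + (1/9)·(9) + (1/3)·(8) = 202/27.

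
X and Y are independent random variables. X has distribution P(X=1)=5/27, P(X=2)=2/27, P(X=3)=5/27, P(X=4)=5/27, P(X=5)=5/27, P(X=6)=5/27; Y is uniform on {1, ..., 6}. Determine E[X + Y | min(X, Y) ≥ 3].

P(min(X, Y) ≥ 3) = 40/81.
Summing (X+Y)·P(x,y) over outcomes with min(X, Y) ≥ 3 gives 40/9.
E[X + Y | min(X, Y) ≥ 3] = (40/9) / (40/81) = 9.

9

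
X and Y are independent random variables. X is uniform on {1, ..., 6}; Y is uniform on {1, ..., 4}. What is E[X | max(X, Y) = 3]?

Outcomes with max(X, Y) = 3: (1,3), (2,3), (3,1), (3,2), (3,3), each with probability 1/24.
E[X | max(X, Y) = 3] = (1 + 2 + 3 + 3 + 3) / 5 = 12/5.

12/5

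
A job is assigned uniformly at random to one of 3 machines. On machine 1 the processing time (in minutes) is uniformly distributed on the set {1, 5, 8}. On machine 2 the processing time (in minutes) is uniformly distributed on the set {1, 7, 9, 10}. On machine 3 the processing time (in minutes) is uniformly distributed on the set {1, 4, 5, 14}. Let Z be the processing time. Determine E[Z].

E[Z | machine 1] = (1+5+8)/3 = 14/3.
E[Z | machine 2] = (1+7+9+10)/4 = 27/4.
E[Z | machine 3] = (1+4+5+14)/4 = 6.
E[Z] = (1/3)·(14/3) + (1/3)·(27/4) + (1/3)·(6) = 209/36.

209/36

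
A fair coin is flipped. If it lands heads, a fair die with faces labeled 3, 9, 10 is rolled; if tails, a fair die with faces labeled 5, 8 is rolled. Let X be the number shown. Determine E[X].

83/12

E[X | heads] = (3+9+10)/3 = 22/3.
E[X | tails] = (5+8)/2 = 13/2.
E[X] = (1/2)·(22/3) + (1/2)·(13/2) = 83/12.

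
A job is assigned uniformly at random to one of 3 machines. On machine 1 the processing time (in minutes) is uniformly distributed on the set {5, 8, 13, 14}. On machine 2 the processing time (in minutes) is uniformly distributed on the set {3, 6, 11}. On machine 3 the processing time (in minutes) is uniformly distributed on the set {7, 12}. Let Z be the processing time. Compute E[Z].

157/18

E[Z | machine 1] = (5+8+13+14)/4 = 10.
E[Z | machine 2] = (3+6+11)/3 = 20/3.
E[Z | machine 3] = (7+12)/2 = 19/2.
E[Z] = (1/3)·(10) + (1/3)·(20/3) + (1/3)·(19/2) = 157/18.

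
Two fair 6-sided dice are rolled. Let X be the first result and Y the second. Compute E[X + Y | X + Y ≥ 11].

P(X + Y ≥ 11) = 1/12.
Summing (X+Y)·P(x,y) over outcomes with X + Y ≥ 11 gives 17/18.
E[X + Y | X + Y ≥ 11] = (17/18) / (1/12) = 34/3.

34/3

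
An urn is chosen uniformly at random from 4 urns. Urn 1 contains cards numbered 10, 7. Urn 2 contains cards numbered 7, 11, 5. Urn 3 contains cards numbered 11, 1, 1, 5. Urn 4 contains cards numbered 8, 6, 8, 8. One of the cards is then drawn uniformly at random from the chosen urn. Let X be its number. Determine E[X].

169/24

E[X | urn 1] = (10+7)/2 = 17/2.
E[X | urn 2] = (7+11+5)/3 = 23/3.
E[X | urn 3] = (11+1+1+5)/4 = 9/2.
E[X | urn 4] = (8+6+8+8)/4 = 15/2.
By the law of total expectation,
E[X] = (1/4)·(17/2) + (1/4)·(23/3) + (1/4)·(9/2) + (1/4)·(15/2) = 169/24.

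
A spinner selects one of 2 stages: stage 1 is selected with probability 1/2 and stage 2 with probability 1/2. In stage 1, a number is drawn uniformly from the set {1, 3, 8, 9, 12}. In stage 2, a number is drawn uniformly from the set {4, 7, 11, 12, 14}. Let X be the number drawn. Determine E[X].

81/10

E[X | stage 1] = (1+3+8+9+12)/5 = 33/5.
E[X | stage 2] = (4+7+11+12+14)/5 = 48/5.
By the law of total expectation,
E[X] = (1/2)·(33/5) + (1/2)·(48/5) = 81/10.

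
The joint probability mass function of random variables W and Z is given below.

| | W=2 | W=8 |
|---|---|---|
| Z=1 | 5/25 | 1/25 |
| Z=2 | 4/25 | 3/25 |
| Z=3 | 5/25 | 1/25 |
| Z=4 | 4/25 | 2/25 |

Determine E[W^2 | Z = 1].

14

P(Z = 1) = 6/25.
Σ W^2·P over the event = 4·(5/25) + 64·(1/25) = 84/25.
E[W^2 | Z = 1] = (84/25) / (6/25) = 14.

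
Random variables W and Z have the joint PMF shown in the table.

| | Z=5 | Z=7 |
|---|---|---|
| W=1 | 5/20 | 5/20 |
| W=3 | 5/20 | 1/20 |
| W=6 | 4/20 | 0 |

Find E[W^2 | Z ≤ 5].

97/7

P(Z ≤ 5) = 7/10.
Σ W^2·P over the event = 1·(5/20) + 9·(5/20) + 36·(4/20) = 97/10.
E[W^2 | Z ≤ 5] = (97/10) / (7/10) = 97/7.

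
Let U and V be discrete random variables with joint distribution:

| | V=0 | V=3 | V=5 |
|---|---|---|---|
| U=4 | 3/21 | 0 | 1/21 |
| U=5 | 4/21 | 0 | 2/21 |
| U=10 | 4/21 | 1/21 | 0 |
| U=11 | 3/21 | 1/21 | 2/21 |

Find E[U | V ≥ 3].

57/7

P(V ≥ 3) = 1/3.
Σ U·P over the event = 4·(1/21) + 5·(2/21) + 10·(1/21) + 11·(1/21) + 11·(2/21) = 19/7.
E[U | V ≥ 3] = (19/7) / (1/3) = 57/7.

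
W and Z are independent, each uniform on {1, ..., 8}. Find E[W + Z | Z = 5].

19/2

Outcomes with Z = 5: (1,5), (2,5), (3,5), (4,5), (5,5), (6,5), (7,5), (8,5), each with probability 1/64.
E[W + Z | Z = 5] = (6 + 7 + 8 + 9 + 10 + 11 + 12 + 13) / 8 = 19/2.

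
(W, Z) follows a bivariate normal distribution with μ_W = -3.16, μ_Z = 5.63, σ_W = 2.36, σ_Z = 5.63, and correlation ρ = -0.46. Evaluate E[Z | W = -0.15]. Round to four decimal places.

The regression of Z on W has slope ρ·σ_Z/σ_W and passes through (μ_W, μ_Z).
E[Z | W=-0.15] = 5.63 + (-0.46)·(5.63/2.36)·(-0.15 − (-3.16)) = 5.63 + (-1.09737)·(3.01) = 2.3269.

2.3269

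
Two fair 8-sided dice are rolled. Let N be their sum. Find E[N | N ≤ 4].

10/3

P(N ≤ 4) = 3/32.
Σ over the event: 2·1/64 + 3·1/32 + 4·3/64 = 5/16.
E[N | N ≤ 4] = (5/16) / (3/32) = 10/3.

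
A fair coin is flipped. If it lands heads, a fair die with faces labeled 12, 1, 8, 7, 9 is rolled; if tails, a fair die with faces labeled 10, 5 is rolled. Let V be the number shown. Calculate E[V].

149/20

E[V | heads] = (12+1+8+7+9)/5 = 37/5.
E[V | tails] = (10+5)/2 = 15/2.
By the law of total expectation,
E[V] = (1/2)·(37/5) + (1/2)·(15/2) = 149/20.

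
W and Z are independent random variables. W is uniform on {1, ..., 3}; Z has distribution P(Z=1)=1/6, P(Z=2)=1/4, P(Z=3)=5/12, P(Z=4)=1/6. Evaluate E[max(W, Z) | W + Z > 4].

P(W + Z > 4) = 19/36.
Summing max(W,Z)·P(x,y) over outcomes with W + Z > 4 gives 7/4.
E[max(W, Z) | W + Z > 4] = (7/4) / (19/36) = 63/19.

63/19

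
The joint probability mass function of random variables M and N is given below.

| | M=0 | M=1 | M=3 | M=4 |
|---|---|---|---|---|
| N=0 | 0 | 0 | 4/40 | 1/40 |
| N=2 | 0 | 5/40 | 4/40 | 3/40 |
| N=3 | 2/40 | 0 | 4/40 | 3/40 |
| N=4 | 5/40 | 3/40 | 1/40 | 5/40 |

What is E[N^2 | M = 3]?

68/13

P(M = 3) = 13/40.
Summing N^2·P(M=x,N=y) over the conditioning event gives 17/10.
E[N^2 | M = 3] = (17/10) / (13/40) = 68/13.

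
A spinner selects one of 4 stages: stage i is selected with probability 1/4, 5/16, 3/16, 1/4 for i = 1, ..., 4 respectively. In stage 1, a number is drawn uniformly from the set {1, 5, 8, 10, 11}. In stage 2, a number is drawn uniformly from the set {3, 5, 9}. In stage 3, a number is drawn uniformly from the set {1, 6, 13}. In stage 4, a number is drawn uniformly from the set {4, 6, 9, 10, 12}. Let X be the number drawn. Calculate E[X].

1637/240

E[X | stage 1] = (1+5+8+10+11)/5 = 7.
E[X | stage 2] = (3+5+9)/3 = 17/3.
E[X | stage 3] = (1+6+13)/3 = 20/3.
E[X | stage 4] = (4+6+9+10+12)/5 = 41/5.
E[X] = (1/4)·(7) + (5/16)·(17/3) + (3/16)·(20/3) + (1/4)·(41/5) = 1637/240.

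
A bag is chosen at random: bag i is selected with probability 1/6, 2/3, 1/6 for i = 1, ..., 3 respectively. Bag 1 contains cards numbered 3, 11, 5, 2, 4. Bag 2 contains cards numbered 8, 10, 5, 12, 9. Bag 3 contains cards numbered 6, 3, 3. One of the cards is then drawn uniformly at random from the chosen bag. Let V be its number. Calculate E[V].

221/30

E[V | bag 1] = (3+11+5+2+4)/5 = 5.
E[V | bag 2] = (8+10+5+12+9)/5 = 44/5.
E[V | bag 3] = (6+3+3)/3 = 4.
By the law of total expectation,
E[V] = (1/6)·(5) + (2/3)·(44/5) + (1/6)·(4) = 221/30.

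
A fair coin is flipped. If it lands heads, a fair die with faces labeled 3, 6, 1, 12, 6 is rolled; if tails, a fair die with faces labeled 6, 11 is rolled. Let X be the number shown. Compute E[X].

E[X | heads] = (3+6+1+12+6)/5 = 28/5.
E[X | tails] = (6+11)/2 = 17/2.
E[X] = (1/2)·(28/5) + (1/2)·(17/2) = 141/20.

141/20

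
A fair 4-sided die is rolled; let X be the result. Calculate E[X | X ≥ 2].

Given X ≥ 2, X is equally likely to be any of {2, 3, 4}.
E[X | X ≥ 2] = (2 + 3 + 4) / 3 = 3.

3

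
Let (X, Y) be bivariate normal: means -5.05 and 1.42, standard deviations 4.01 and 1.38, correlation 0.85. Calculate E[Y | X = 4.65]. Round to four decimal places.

For a bivariate normal, E[Y | X=x] = μ_Y + ρ·(σ_Y/σ_X)·(x − μ_X).
E[Y | X=4.65] = 1.42 + (0.85)·(1.38/4.01)·(4.65 − (-5.05)) = 1.42 + (0.29252)·(9.7) = 4.2574.

4.2574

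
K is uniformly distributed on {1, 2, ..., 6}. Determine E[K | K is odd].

3

Given K is odd, K is equally likely to be any of {1, 3, 5}.
E[K | K is odd] = (1 + 3 + 5) / 3 = 3.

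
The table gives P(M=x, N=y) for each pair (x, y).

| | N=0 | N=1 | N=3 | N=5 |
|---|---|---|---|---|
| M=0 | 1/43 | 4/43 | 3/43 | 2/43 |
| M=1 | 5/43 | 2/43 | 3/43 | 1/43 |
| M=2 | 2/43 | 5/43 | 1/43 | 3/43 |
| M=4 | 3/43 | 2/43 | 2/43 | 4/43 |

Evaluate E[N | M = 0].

P(M = 0) = 10/43.
Σ N·P over the event = 0·(1/43) + 1·(4/43) + 3·(3/43) + 5·(2/43) = 23/43.
E[N | M = 0] = (23/43) / (10/43) = 23/10.

23/10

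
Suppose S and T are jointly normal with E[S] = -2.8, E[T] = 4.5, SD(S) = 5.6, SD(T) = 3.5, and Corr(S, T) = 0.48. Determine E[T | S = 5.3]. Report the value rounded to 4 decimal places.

6.9300

The regression of T on S has slope ρ·σ_T/σ_S and passes through (μ_S, μ_T).
E[T | S=5.3] = 4.5 + (0.48)·(3.5/5.6)·(5.3 − (-2.8)) = 4.5 + (0.3)·(8.1) = 6.9300.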